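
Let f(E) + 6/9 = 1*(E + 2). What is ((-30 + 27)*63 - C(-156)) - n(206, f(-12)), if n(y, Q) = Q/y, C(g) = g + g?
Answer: 38023/309 ≈ 123.05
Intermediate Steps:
f(E) = 4/3 + E (f(E) = -⅔ + 1*(E + 2) = -⅔ + 1*(2 + E) = -⅔ + (2 + E) = 4/3 + E)
C(g) = 2*g
((-30 + 27)*63 - C(-156)) - n(206, f(-12)) = ((-30 + 27)*63 - 2*(-156)) - (4/3 - 12)/206 = (-3*63 - 1*(-312)) - (-32)/(3*206) = (-189 + 312) - 1*(-16/309) = 123 + 16/309 = 38023/309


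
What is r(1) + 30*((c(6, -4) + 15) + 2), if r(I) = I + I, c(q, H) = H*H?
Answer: 992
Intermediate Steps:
c(q, H) = H²
r(I) = 2*I
r(1) + 30*((c(6, -4) + 15) + 2) = 2*1 + 30*(((-4)² + 15) + 2) = 2 + 30*((16 + 15) + 2) = 2 + 30*(31 + 2) = 2 + 30*33 = 2 + 990 = 992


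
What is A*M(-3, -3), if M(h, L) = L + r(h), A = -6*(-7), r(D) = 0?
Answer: -126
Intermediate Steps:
A = 42
M(h, L) = L (M(h, L) = L + 0 = L)
A*M(-3, -3) = 42*(-3) = -126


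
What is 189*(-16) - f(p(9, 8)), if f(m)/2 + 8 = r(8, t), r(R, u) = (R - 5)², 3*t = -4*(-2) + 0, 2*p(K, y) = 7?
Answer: -3026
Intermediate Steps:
p(K, y) = 7/2 (p(K, y) = (½)*7 = 7/2)
t = 8/3 (t = (-4*(-2) + 0)/3 = (8 + 0)/3 = (⅓)*8 = 8/3 ≈ 2.6667)
r(R, u) = (-5 + R)²
f(m) = 2 (f(m) = -16 + 2*(-5 + 8)² = -16 + 2*3² = -16 + 2*9 = -16 + 18 = 2)
189*(-16) - f(p(9, 8)) = 189*(-16) - 1*2 = -3024 - 2 = -3026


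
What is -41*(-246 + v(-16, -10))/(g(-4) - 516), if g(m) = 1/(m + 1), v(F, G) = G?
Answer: -31488/1549 ≈ -20.328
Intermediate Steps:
g(m) = 1/(1 + m)
-41*(-246 + v(-16, -10))/(g(-4) - 516) = -41*(-246 - 10)/(1/(1 - 4) - 516) = -(-10496)/(1/(-3) - 516) = -(-10496)/(-1/3 - 516) = -(-10496)/(-1549/3) = -(-10496)*(-3)/1549 = -41*768/1549 = -31488/1549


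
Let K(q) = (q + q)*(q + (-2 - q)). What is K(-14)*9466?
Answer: 530096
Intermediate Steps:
K(q) = -4*q (K(q) = (2*q)*(-2) = -4*q)
K(-14)*9466 = -4*(-14)*9466 = 56*9466 = 530096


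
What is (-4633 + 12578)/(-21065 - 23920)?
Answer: -1589/8997 ≈ -0.17661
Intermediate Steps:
(-4633 + 12578)/(-21065 - 23920) = 7945/(-44985) = 7945*(-1/44985) = -1589/8997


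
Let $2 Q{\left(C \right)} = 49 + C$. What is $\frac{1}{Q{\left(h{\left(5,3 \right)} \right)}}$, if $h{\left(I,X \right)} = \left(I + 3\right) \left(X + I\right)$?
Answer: $\frac{2}{113} \approx 0.017699$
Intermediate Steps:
$h{\left(I,X \right)} = \left(3 + I\right) \left(I + X\right)$
$Q{\left(C \right)} = \frac{49}{2} + \frac{C}{2}$ ($Q{\left(C \right)} = \frac{49 + C}{2} = \frac{49}{2} + \frac{C}{2}$)
$\frac{1}{Q{\left(h{\left(5,3 \right)} \right)}} = \frac{1}{\frac{49}{2} + \frac{5^{2} + 3 \cdot 5 + 3 \cdot 3 + 5 \cdot 3}{2}} = \frac{1}{\frac{49}{2} + \frac{25 + 15 + 9 + 15}{2}} = \frac{1}{\frac{49}{2} + \frac{1}{2} \cdot 64} = \frac{1}{\frac{49}{2} + 32} = \frac{1}{\frac{113}{2}} = \frac{2}{113}$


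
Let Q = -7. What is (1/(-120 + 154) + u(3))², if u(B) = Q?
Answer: 56169/1156 ≈ 48.589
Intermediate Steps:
u(B) = -7
(1/(-120 + 154) + u(3))² = (1/(-120 + 154) - 7)² = (1/34 - 7)² = (-237/34)² = 56169/1156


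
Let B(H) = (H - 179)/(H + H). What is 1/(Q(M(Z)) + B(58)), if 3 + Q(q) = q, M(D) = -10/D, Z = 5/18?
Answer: -116/4645 ≈ -0.024973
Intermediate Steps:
Z = 5/18 (Z = 5*(1/18) = 5/18 ≈ 0.27778)
Q(q) = -3 + q
B(H) = (-179 + H)/(2*H) (B(H) = (-179 + H)/((2*H)) = (-179 + H)*(1/(2*H)) = (-179 + H)/(2*H))
1/(Q(M(Z)) + B(58)) = 1/((-3 - 10/5/18) + (½)*(-179 + 58)/58) = 1/((-3 - 10*18/5) + (½)*(1/58)*(-121)) = 1/((-3 - 36) - 121/116) = 1/(-39 - 121/116) = 1/(-4645/116) = -116/4645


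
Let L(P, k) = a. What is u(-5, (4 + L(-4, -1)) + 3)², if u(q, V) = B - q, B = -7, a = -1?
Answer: 4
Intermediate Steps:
L(P, k) = -1
u(q, V) = -7 - q
u(-5, (4 + L(-4, -1)) + 3)² = (-7 - 1*(-5))² = (-7 + 5)² = (-2)² = 4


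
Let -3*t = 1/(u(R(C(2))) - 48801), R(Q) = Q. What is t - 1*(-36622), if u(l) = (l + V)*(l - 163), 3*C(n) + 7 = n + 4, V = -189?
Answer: 5892076961/160889 ≈ 36622.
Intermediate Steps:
C(n) = -1 + n/3 (C(n) = -7/3 + (n + 4)/3 = -7/3 + (4 + n)/3 = -7/3 + (4/3 + n/3) = -1 + n/3)
u(l) = (-189 + l)*(-163 + l) (u(l) = (l - 189)*(l - 163) = (-189 + l)*(-163 + l))
t = 3/160889 (t = -1/(3*((30807 + (-1 + (⅓)*2)² - 352*(-1 + (⅓)*2)) - 48801)) = -1/(3*((30807 + (-1 + ⅔)² - 352*(-1 + ⅔)) - 48801)) = -1/(3*((30807 + (-⅓)² - 352*(-⅓)) - 48801)) = -1/(3*((30807 + ⅑ + 352/3) - 48801)) = -1/(3*(278320/9 - 48801)) = -1/(3*(-160889/9)) = -⅓*(-9/160889) = 3/160889 ≈ 1.8646e-5)
t - 1*(-36622) = 3/160889 - 1*(-36622) = 3/160889 + 36622 = 5892076961/160889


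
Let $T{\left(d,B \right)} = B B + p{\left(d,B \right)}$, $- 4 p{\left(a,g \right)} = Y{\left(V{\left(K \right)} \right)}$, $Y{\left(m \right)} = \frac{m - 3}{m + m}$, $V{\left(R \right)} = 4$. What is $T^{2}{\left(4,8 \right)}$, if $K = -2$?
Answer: $\frac{4190209}{1024} \approx 4092.0$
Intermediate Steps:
$Y{\left(m \right)} = \frac{-3 + m}{2 m}$
$p{\left(a,g \right)} = - \frac{1}{32}$ ($p{\left(a,g \right)} = - \frac{\frac{1}{2} \cdot \frac{1}{4} \left(-3 + 4\right)}{4} = - \frac{\frac{1}{2} \cdot \frac{1}{4} \cdot 1}{4} = \left(- \frac{1}{4}\right) \frac{1}{8} = - \frac{1}{32}$)
$T{\left(d,B \right)} = - \frac{1}{32} + B^{2}$ ($T{\left(d,B \right)} = B B - \frac{1}{32} = B^{2} - \frac{1}{32} = - \frac{1}{32} + B^{2}$)
$T^{2}{\left(4,8 \right)} = \left(- \frac{1}{32} + 8^{2}\right)^{2} = \left(- \frac{1}{32} + 64\right)^{2} = \left(\frac{2047}{32}\right)^{2} = \frac{4190209}{1024}$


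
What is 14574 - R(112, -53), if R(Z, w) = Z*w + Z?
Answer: 20398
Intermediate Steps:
R(Z, w) = Z + Z*w
14574 - R(112, -53) = 14574 - 112*(1 - 53) = 14574 - 112*(-52) = 14574 - 1*(-5824) = 14574 + 5824 = 20398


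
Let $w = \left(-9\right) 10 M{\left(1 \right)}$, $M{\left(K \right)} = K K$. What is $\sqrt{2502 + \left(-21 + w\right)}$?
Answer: $\sqrt{2391} \approx 48.898$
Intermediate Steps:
$M{\left(K \right)} = K^{2}$
$w = -90$ ($w = \left(-9\right) 10 \cdot 1^{2} = \left(-90\right) 1 = -90$)
$\sqrt{2502 + \left(-21 + w\right)} = \sqrt{2502 - 111} = \sqrt{2391}$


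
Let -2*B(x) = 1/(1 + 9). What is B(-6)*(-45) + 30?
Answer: 129/4 ≈ 32.250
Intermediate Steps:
B(x) = -1/20 (B(x) = -1/(2*(1 + 9)) = -½/10 = -½*⅒ = -1/20)
B(-6)*(-45) + 30 = -1/20*(-45) + 30 = 9/4 + 30 = 129/4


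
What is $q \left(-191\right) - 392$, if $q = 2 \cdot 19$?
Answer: $-7650$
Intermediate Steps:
$q = 38$
$q \left(-191\right) - 392 = 38 \left(-191\right) - 392 = -7258 - 392 = -7650$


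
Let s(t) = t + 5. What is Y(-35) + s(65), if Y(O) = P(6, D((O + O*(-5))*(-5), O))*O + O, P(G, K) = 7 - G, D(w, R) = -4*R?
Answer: 0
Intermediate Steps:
s(t) = 5 + t
Y(O) = 2*O (Y(O) = (7 - 1*6)*O + O = (7 - 6)*O + O = 1*O + O = O + O = 2*O)
Y(-35) + s(65) = 2*(-35) + (5 + 65) = -70 + 70 = 0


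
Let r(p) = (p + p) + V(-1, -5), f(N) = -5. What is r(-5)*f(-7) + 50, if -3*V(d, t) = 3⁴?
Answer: 235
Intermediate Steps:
V(d, t) = -27 (V(d, t) = -⅓*3⁴ = -⅓*81 = -27)
r(p) = -27 + 2*p (r(p) = (p + p) - 27 = 2*p - 27 = -27 + 2*p)
r(-5)*f(-7) + 50 = (-27 + 2*(-5))*(-5) + 50 = (-27 - 10)*(-5) + 50 = -37*(-5) + 50 = 185 + 50 = 235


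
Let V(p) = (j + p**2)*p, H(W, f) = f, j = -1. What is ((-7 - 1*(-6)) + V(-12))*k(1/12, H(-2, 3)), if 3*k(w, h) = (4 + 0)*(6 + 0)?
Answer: -13736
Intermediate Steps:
V(p) = p*(-1 + p**2) (V(p) = (-1 + p**2)*p = p*(-1 + p**2))
k(w, h) = 8 (k(w, h) = ((4 + 0)*(6 + 0))/3 = (4*6)/3 = (1/3)*24 = 8)
((-7 - 1*(-6)) + V(-12))*k(1/12, H(-2, 3)) = ((-7 - 1*(-6)) + ((-12)**3 - 1*(-12)))*8 = ((-7 + 6) + (-1728 + 12))*8 = (-1 - 1716)*8 = -1717*8 = -13736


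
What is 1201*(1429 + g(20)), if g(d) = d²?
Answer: 2196629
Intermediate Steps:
1201*(1429 + g(20)) = 1201*(1429 + 20²) = 1201*(1429 + 400) = 1201*1829 = 2196629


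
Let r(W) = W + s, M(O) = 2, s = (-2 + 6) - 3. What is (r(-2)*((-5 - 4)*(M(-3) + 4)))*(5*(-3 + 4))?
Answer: 270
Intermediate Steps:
s = 1 (s = 4 - 3 = 1)
r(W) = 1 + W (r(W) = W + 1 = 1 + W)
(r(-2)*((-5 - 4)*(M(-3) + 4)))*(5*(-3 + 4)) = ((1 - 2)*((-5 - 4)*(2 + 4)))*(5*(-3 + 4)) = (-(-9)*6)*(5*1) = -1*(-54)*5 = 54*5 = 270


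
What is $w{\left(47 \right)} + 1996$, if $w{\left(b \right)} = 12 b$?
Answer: $2560$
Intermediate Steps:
$w{\left(47 \right)} + 1996 = 12 \cdot 47 + 1996 = 564 + 1996 = 2560$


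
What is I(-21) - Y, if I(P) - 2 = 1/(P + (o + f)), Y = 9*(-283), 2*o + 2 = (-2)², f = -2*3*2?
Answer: 81567/32 ≈ 2549.0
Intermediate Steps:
f = -12 (f = -6*2 = -12)
o = 1 (o = -1 + (½)*(-2)² = -1 + (½)*4 = -1 + 2 = 1)
Y = -2547
I(P) = 2 + 1/(-11 + P) (I(P) = 2 + 1/(P + (1 - 12)) = 2 + 1/(P - 11) = 2 + 1/(-11 + P))
I(-21) - Y = (-21 + 2*(-21))/(-11 - 21) - 1*(-2547) = (-21 - 42)/(-32) + 2547 = -1/32*(-63) + 2547 = 63/32 + 2547 = 81567/32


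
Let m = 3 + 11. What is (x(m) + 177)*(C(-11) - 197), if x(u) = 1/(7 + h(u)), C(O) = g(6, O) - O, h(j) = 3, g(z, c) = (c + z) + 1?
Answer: -33649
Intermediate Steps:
g(z, c) = 1 + c + z
C(O) = 7 (C(O) = (1 + O + 6) - O = (7 + O) - O = 7)
m = 14
x(u) = ⅒ (x(u) = 1/(7 + 3) = 1/10 = ⅒)
(x(m) + 177)*(C(-11) - 197) = (⅒ + 177)*(7 - 197) = (1771/10)*(-190) = -33649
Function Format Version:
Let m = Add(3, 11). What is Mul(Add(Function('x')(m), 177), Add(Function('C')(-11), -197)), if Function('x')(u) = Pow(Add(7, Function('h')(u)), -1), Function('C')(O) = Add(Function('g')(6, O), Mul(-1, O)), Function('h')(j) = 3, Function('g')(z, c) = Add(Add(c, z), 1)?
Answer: -33649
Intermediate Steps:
Function('g')(z, c) = Add(1, c, z)
Function('C')(O) = 7 (Function('C')(O) = Add(Add(1, O, 6), Mul(-1, O)) = Add(Add(7, O), Mul(-1, O)) = 7)
m = 14
Function('x')(u) = Rational(1, 10) (Function('x')(u) = Pow(Add(7, 3), -1) = Pow(10, -1) = Rational(1, 10))
Mul(Add(Function('x')(m), 177), Add(Function('C')(-11), -197)) = Mul(Add(Rational(1, 10), 177), Add(7, -197)) = Mul(Rational(1771, 10), -190) = -33649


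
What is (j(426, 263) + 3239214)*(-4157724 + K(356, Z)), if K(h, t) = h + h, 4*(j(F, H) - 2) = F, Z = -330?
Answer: -13465902504370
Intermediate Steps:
j(F, H) = 2 + F/4
K(h, t) = 2*h
(j(426, 263) + 3239214)*(-4157724 + K(356, Z)) = ((2 + (¼)*426) + 3239214)*(-4157724 + 2*356) = ((2 + 213/2) + 3239214)*(-4157724 + 712) = (217/2 + 3239214)*(-4157012) = (6478645/2)*(-4157012) = -13465902504370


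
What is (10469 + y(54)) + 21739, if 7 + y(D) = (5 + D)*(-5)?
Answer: 31906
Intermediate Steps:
y(D) = -32 - 5*D (y(D) = -7 + (5 + D)*(-5) = -7 + (-25 - 5*D) = -32 - 5*D)
(10469 + y(54)) + 21739 = (10469 + (-32 - 5*54)) + 21739 = (10469 + (-32 - 270)) + 21739 = (10469 - 302) + 21739 = 10167 + 21739 = 31906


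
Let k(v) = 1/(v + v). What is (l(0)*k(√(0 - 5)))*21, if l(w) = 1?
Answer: -21*I*√5/10 ≈ -4.6957*I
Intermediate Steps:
k(v) = 1/(2*v)
(l(0)*k(√(0 - 5)))*21 = (1*(1/(2*(√(0 - 5)))))*21 = (1*(1/(2*(√(-5)))))*21 = (1*(1/(2*((I*√5)))))*21 = (1*((-I*√5/5)/2))*21 = (1*(-I*√5/10))*21 = -I*√5/10*21 = -21*I*√5/10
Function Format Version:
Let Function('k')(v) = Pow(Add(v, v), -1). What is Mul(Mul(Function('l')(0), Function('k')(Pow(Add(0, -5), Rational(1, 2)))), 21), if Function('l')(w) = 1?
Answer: Mul(Rational(-21, 10), I, Pow(5, Rational(1, 2))) ≈ Mul(-4.6957, I)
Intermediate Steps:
Function('k')(v) = Mul(Rational(1, 2), Pow(v, -1)) (Function('k')(v) = Pow(Mul(2, v), -1) = Mul(Rational(1, 2), Pow(v, -1)))
Mul(Mul(Function('l')(0), Function('k')(Pow(Add(0, -5), Rational(1, 2)))), 21) = Mul(Mul(1, Mul(Rational(1, 2), Pow(Pow(Add(0, -5), Rational(1, 2)), -1))), 21) = Mul(Mul(1, Mul(Rational(1, 2), Pow(Pow(-5, Rational(1, 2)), -1))), 21) = Mul(Mul(1, Mul(Rational(1, 2), Pow(Mul(I, Pow(5, Rational(1, 2))), -1))), 21) = Mul(Mul(1, Mul(Rational(1, 2), Mul(Rational(-1, 5), I, Pow(5, Rational(1, 2))))), 21) = Mul(Mul(1, Mul(Rational(-1, 10), I, Pow(5, Rational(1, 2)))), 21) = Mul(Mul(Rational(-1, 10), I, Pow(5, Rational(1, 2))), 21) = Mul(Rational(-21, 10), I, Pow(5, Rational(1, 2)))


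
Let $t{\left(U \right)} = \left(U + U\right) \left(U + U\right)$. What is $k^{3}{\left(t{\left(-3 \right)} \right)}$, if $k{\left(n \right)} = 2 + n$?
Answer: $54872$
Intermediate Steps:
$t{\left(U \right)} = 4 U^{2}$ ($t{\left(U \right)} = 2 U 2 U = 4 U^{2}$)
$k^{3}{\left(t{\left(-3 \right)} \right)} = \left(2 + 4 \left(-3\right)^{2}\right)^{3} = \left(2 + 4 \cdot 9\right)^{3} = \left(2 + 36\right)^{3} = 38^{3} = 54872$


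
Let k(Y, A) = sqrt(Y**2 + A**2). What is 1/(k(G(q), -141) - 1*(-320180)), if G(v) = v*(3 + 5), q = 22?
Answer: 320180/102515181543 - sqrt(50857)/102515181543 ≈ 3.1210e-6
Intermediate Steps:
G(v) = 8*v (G(v) = v*8 = 8*v)
k(Y, A) = sqrt(A**2 + Y**2)
1/(k(G(q), -141) - 1*(-320180)) = 1/(sqrt((-141)**2 + (8*22)**2) - 1*(-320180)) = 1/(sqrt(19881 + 176**2) + 320180) = 1/(sqrt(19881 + 30976) + 320180) = 1/(sqrt(50857) + 320180) = 1/(320180 + sqrt(50857))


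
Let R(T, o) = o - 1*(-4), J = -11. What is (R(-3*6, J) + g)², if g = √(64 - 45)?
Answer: (-7 + √19)² ≈ 6.9754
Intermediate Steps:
R(T, o) = 4 + o (R(T, o) = o + 4 = 4 + o)
g = √19 ≈ 4.3589
(R(-3*6, J) + g)² = ((4 - 11) + √19)² = (-7 + √19)²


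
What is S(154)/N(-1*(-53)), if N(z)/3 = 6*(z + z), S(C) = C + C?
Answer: 77/477 ≈ 0.16143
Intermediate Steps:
S(C) = 2*C
N(z) = 36*z (N(z) = 3*(6*(z + z)) = 3*(6*(2*z)) = 3*(12*z) = 36*z)
S(154)/N(-1*(-53)) = (2*154)/((36*(-1*(-53)))) = 308/((36*53)) = 308/1908 = 308*(1/1908) = 77/477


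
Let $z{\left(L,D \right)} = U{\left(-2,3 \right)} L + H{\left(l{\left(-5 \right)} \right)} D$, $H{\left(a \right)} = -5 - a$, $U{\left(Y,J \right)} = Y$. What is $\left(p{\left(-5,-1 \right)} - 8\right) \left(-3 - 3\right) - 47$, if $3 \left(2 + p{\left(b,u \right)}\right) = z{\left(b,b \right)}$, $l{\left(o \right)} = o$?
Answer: $-7$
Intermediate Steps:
$z{\left(L,D \right)} = - 2 L$ ($z{\left(L,D \right)} = - 2 L + \left(-5 - -5\right) D = - 2 L + \left(-5 + 5\right) D = - 2 L + 0 D = - 2 L + 0 = - 2 L$)
$p{\left(b,u \right)} = -2 - \frac{2 b}{3}$ ($p{\left(b,u \right)} = -2 + \frac{\left(-2\right) b}{3} = -2 - \frac{2 b}{3}$)
$\left(p{\left(-5,-1 \right)} - 8\right) \left(-3 - 3\right) - 47 = \left(\left(-2 - - \frac{10}{3}\right) - 8\right) \left(-3 - 3\right) - 47 = \left(\left(-2 + \frac{10}{3}\right) - 8\right) \left(-3 - 3\right) - 47 = \left(\frac{4}{3} - 8\right) \left(-6\right) - 47 = \left(- \frac{20}{3}\right) \left(-6\right) - 47 = 40 - 47 = -7$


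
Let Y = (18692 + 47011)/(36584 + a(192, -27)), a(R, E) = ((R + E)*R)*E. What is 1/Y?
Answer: -818776/65703 ≈ -12.462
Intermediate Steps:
a(R, E) = E*R*(E + R) (a(R, E) = ((E + R)*R)*E = (R*(E + R))*E = E*R*(E + R))
Y = -65703/818776 (Y = (18692 + 47011)/(36584 - 27*192*(-27 + 192)) = 65703/(36584 - 27*192*165) = 65703/(36584 - 855360) = 65703/(-818776) = 65703*(-1/818776) = -65703/818776 ≈ -0.080245)
1/Y = 1/(-65703/818776) = -818776/65703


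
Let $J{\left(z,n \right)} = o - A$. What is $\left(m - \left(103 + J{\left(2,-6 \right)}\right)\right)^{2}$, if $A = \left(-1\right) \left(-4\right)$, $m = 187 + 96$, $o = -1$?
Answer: $34225$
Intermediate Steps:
$m = 283$
$A = 4$
$J{\left(z,n \right)} = -5$ ($J{\left(z,n \right)} = -1 - 4 = -5$)
$\left(m - \left(103 + J{\left(2,-6 \right)}\right)\right)^{2} = \left(283 - 98\right)^{2} = 185^{2} = 34225$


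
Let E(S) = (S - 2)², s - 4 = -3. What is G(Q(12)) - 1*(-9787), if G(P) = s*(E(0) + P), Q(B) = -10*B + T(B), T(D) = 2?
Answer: 9673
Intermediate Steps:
s = 1 (s = 4 - 3 = 1)
E(S) = (-2 + S)²
Q(B) = 2 - 10*B (Q(B) = -10*B + 2 = 2 - 10*B)
G(P) = 4 + P (G(P) = 1*((-2 + 0)² + P) = 1*((-2)² + P) = 1*(4 + P) = 4 + P)
G(Q(12)) - 1*(-9787) = (4 + (2 - 10*12)) - 1*(-9787) = (4 + (2 - 120)) + 9787 = (4 - 118) + 9787 = -114 + 9787 = 9673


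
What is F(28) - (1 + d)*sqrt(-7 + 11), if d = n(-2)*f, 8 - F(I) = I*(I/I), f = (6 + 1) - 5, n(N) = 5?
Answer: -42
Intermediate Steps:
f = 2 (f = 7 - 5 = 2)
F(I) = 8 - I (F(I) = 8 - I*I/I = 8 - I)
d = 10 (d = 5*2 = 10)
F(28) - (1 + d)*sqrt(-7 + 11) = (8 - 1*28) - (1 + 10)*sqrt(-7 + 11) = (8 - 28) - 11*sqrt(4) = -20 - 11*2 = -20 - 1*22 = -20 - 22 = -42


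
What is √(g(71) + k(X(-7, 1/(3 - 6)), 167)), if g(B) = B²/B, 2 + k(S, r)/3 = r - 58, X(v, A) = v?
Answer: 14*√2 ≈ 19.799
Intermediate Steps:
k(S, r) = -180 + 3*r (k(S, r) = -6 + 3*(r - 58) = -6 + 3*(-58 + r) = -6 + (-174 + 3*r) = -180 + 3*r)
g(B) = B
√(g(71) + k(X(-7, 1/(3 - 6)), 167)) = √(71 + (-180 + 3*167)) = √(71 + (-180 + 501)) = √(71 + 321) = √392 = 14*√2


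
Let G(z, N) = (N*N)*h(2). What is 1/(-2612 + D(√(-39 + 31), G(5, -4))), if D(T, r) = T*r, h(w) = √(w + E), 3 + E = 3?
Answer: -653/1706660 - 4*I/426665 ≈ -0.00038262 - 9.375e-6*I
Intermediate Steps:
E = 0 (E = -3 + 3 = 0)
h(w) = √w (h(w) = √(w + 0) = √w)
G(z, N) = √2*N² (G(z, N) = (N*N)*√2 = N²*√2 = √2*N²)
1/(-2612 + D(√(-39 + 31), G(5, -4))) = 1/(-2612 + √(-39 + 31)*(√2*(-4)²)) = 1/(-2612 + √(-8)*(√2*16)) = 1/(-2612 + (2*I*√2)*(16*√2)) = 1/(-2612 + 64*I) = (-2612 - 64*I)/6826640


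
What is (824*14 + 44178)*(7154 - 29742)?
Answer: -1258467832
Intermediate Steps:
(824*14 + 44178)*(7154 - 29742) = (11536 + 44178)*(-22588) = 55714*(-22588) = -1258467832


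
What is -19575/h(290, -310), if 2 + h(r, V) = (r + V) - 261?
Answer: 19575/283 ≈ 69.170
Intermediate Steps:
h(r, V) = -263 + V + r (h(r, V) = -2 + ((r + V) - 261) = -2 + ((V + r) - 261) = -2 + (-261 + V + r) = -263 + V + r)
-19575/h(290, -310) = -19575/(-263 - 310 + 290) = -19575/(-283) = -19575*(-1/283) = 19575/283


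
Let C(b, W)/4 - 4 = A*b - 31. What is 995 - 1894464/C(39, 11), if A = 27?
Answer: 30403/57 ≈ 533.39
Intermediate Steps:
C(b, W) = -108 + 108*b (C(b, W) = 16 + 4*(27*b - 31) = 16 + 4*(-31 + 27*b) = 16 + (-124 + 108*b) = -108 + 108*b)
995 - 1894464/C(39, 11) = 995 - 1894464/(-108 + 108*39) = 995 - 1894464/(-108 + 4212) = 995 - 1894464/4104 = 995 - 1196*22/57 = 995 - 26312/57 = 30403/57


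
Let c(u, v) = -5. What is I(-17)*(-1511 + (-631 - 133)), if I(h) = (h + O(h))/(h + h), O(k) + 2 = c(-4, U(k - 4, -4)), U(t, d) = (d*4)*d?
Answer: -27300/17 ≈ -1605.9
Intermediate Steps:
U(t, d) = 4*d² (U(t, d) = (4*d)*d = 4*d²)
O(k) = -7 (O(k) = -2 - 5 = -7)
I(h) = (-7 + h)/(2*h) (I(h) = (h - 7)/(h + h) = (-7 + h)/((2*h)) = (-7 + h)*(1/(2*h)) = (-7 + h)/(2*h))
I(-17)*(-1511 + (-631 - 133)) = ((½)*(-7 - 17)/(-17))*(-1511 + (-631 - 133)) = ((½)*(-1/17)*(-24))*(-1511 - 764) = (12/17)*(-2275) = -27300/17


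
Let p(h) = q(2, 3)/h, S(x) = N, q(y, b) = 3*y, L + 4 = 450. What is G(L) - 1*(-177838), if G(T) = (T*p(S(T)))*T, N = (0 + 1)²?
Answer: 1371334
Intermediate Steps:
N = 1 (N = 1² = 1)
L = 446 (L = -4 + 450 = 446)
S(x) = 1
p(h) = 6/h (p(h) = (3*2)/h = 6/h)
G(T) = 6*T² (G(T) = (T*(6/1))*T = (T*(6*1))*T = (T*6)*T = (6*T)*T = 6*T²)
G(L) - 1*(-177838) = 6*446² - 1*(-177838) = 6*198916 + 177838 = 1193496 + 177838 = 1371334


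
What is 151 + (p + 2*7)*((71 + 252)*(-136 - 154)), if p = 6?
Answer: -1873249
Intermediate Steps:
151 + (p + 2*7)*((71 + 252)*(-136 - 154)) = 151 + (6 + 2*7)*((71 + 252)*(-136 - 154)) = 151 + (6 + 14)*(323*(-290)) = 151 + 20*(-93670) = 151 - 1873400 = -1873249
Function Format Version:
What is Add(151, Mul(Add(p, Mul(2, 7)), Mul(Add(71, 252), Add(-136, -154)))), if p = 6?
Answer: -1873249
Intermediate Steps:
Add(151, Mul(Add(p, Mul(2, 7)), Mul(Add(71, 252), Add(-136, -154)))) = Add(151, Mul(Add(6, Mul(2, 7)), Mul(Add(71, 252), Add(-136, -154)))) = Add(151, Mul(Add(6, 14), Mul(323, -290))) = Add(151, Mul(20, -93670)) = Add(151, -1873400) = -1873249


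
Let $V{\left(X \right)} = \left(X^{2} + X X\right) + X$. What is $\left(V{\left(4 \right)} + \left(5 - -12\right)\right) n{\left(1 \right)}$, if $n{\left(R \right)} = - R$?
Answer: $-53$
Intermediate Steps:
$V{\left(X \right)} = X + 2 X^{2}$ ($V{\left(X \right)} = \left(X^{2} + X^{2}\right) + X = 2 X^{2} + X = X + 2 X^{2}$)
$\left(V{\left(4 \right)} + \left(5 - -12\right)\right) n{\left(1 \right)} = \left(4 \left(1 + 2 \cdot 4\right) + \left(5 - -12\right)\right) \left(\left(-1\right) 1\right) = \left(4 \left(1 + 8\right) + \left(5 + 12\right)\right) \left(-1\right) = \left(4 \cdot 9 + 17\right) \left(-1\right) = \left(36 + 17\right) \left(-1\right) = 53 \left(-1\right) = -53$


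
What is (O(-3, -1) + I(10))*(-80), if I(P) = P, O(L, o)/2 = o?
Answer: -640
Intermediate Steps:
O(L, o) = 2*o
(O(-3, -1) + I(10))*(-80) = (2*(-1) + 10)*(-80) = (-2 + 10)*(-80) = 8*(-80) = -640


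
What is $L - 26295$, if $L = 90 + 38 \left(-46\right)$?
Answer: $-27953$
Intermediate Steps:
$L = -1658$ ($L = 90 - 1748 = -1658$)
$L - 26295 = -1658 - 26295 = -27953$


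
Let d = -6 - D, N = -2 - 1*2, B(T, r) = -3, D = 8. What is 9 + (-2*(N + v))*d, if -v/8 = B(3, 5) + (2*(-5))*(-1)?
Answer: -1671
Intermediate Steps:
N = -4 (N = -2 - 2 = -4)
v = -56 (v = -8*(-3 + (2*(-5))*(-1)) = -8*(-3 - 10*(-1)) = -8*(-3 + 10) = -8*7 = -56)
d = -14 (d = -6 - 1*8 = -6 - 8 = -14)
9 + (-2*(N + v))*d = 9 - 2*(-4 - 56)*(-14) = 9 - 2*(-60)*(-14) = 9 + 120*(-14) = 9 - 1680 = -1671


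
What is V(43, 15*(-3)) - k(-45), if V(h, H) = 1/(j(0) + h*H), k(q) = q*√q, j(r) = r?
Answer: -1/1935 + 135*I*√5 ≈ -0.0005168 + 301.87*I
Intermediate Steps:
k(q) = q^(3/2)
V(h, H) = 1/(H*h) (V(h, H) = 1/(0 + h*H) = 1/(0 + H*h) = 1/(H*h))
V(43, 15*(-3)) - k(-45) = 1/((15*(-3))*43) - (-45)^(3/2) = (1/43)/(-45) - (-135)*I*√5 = -1/45*1/43 + 135*I*√5 = -1/1935 + 135*I*√5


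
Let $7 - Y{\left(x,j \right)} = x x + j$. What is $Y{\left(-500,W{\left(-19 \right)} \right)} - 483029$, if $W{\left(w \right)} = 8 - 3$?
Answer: $-733027$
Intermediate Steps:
$W{\left(w \right)} = 5$
$Y{\left(x,j \right)} = 7 - j - x^{2}$ ($Y{\left(x,j \right)} = 7 - \left(x x + j\right) = 7 - \left(x^{2} + j\right) = 7 - \left(j + x^{2}\right) = 7 - j - x^{2}$)
$Y{\left(-500,W{\left(-19 \right)} \right)} - 483029 = \left(7 - 5 - \left(-500\right)^{2}\right) - 483029 = \left(7 - 5 - 250000\right) - 483029 = -249998 - 483029 = -733027$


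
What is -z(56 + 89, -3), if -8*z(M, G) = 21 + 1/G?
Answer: 31/12 ≈ 2.5833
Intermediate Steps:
z(M, G) = -21/8 - 1/(8*G) (z(M, G) = -(21 + 1/G)/8 = -21/8 - 1/(8*G))
-z(56 + 89, -3) = -(-1 - 21*(-3))/(8*(-3)) = -(-1)*(-1 + 63)/(8*3) = -(-1)*62/(8*3) = -1*(-31/12) = 31/12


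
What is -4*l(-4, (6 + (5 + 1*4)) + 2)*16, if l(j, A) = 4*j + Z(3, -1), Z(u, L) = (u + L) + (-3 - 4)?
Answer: 1344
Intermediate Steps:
Z(u, L) = -7 + L + u (Z(u, L) = (L + u) - 7 = -7 + L + u)
l(j, A) = -5 + 4*j (l(j, A) = 4*j + (-7 - 1 + 3) = 4*j - 5 = -5 + 4*j)
-4*l(-4, (6 + (5 + 1*4)) + 2)*16 = -4*(-5 + 4*(-4))*16 = -4*(-5 - 16)*16 = -4*(-21)*16 = 84*16 = 1344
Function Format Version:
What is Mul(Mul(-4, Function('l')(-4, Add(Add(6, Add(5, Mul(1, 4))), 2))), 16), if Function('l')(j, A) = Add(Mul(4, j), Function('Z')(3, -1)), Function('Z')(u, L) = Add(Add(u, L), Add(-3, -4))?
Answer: 1344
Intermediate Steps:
Function('Z')(u, L) = Add(-7, L, u) (Function('Z')(u, L) = Add(Add(L, u), -7) = Add(-7, L, u))
Function('l')(j, A) = Add(-5, Mul(4, j)) (Function('l')(j, A) = Add(Mul(4, j), Add(-7, -1, 3)) = Add(Mul(4, j), -5) = Add(-5, Mul(4, j)))
Mul(Mul(-4, Function('l')(-4, Add(Add(6, Add(5, Mul(1, 4))), 2))), 16) = Mul(Mul(-4, Add(-5, Mul(4, -4))), 16) = Mul(Mul(-4, Add(-5, -16)), 16) = Mul(Mul(-4, -21), 16) = Mul(84, 16) = 1344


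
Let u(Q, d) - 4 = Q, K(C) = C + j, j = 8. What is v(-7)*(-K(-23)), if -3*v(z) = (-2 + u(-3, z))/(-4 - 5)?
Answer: -5/9 ≈ -0.55556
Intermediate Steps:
K(C) = 8 + C (K(C) = C + 8 = 8 + C)
u(Q, d) = 4 + Q
v(z) = -1/27 (v(z) = -(-2 + (4 - 3))/(3*(-4 - 5)) = -(-2 + 1)/(3*(-9)) = -(-1)*(-1)/(3*9) = -⅓*⅑ = -1/27)
v(-7)*(-K(-23)) = -(-1)*(8 - 23)/27 = -(-1)*(-15)/27 = -1/27*15 = -5/9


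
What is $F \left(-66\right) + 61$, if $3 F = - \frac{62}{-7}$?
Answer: $- \frac{937}{7} \approx -133.86$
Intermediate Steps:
$F = \frac{62}{21}$ ($F = \frac{\left(-62\right) \frac{1}{-7}}{3} = \frac{\left(-62\right) \left(- \frac{1}{7}\right)}{3} = \frac{1}{3} \cdot \frac{62}{7} = \frac{62}{21} \approx 2.9524$)
$F \left(-66\right) + 61 = \frac{62}{21} \left(-66\right) + 61 = - \frac{1364}{7} + 61 = - \frac{937}{7}$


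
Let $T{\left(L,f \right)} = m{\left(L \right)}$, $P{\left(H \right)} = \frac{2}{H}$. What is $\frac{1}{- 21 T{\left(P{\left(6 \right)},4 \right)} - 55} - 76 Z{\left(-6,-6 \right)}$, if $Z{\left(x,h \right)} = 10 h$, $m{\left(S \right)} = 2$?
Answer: $\frac{442319}{97} \approx 4560.0$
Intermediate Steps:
$T{\left(L,f \right)} = 2$
$\frac{1}{- 21 T{\left(P{\left(6 \right)},4 \right)} - 55} - 76 Z{\left(-6,-6 \right)} = \frac{1}{\left(-21\right) 2 - 55} - 76 \cdot 10 \left(-6\right) = \frac{1}{-42 - 55} - -4560 = \frac{1}{-97} + 4560 = - \frac{1}{97} + 4560 = \frac{442319}{97}$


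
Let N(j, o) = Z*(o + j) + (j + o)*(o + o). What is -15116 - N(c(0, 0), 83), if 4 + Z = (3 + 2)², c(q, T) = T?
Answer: -30637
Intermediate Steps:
Z = 21 (Z = -4 + (3 + 2)² = -4 + 5² = -4 + 25 = 21)
N(j, o) = 21*j + 21*o + 2*o*(j + o) (N(j, o) = 21*(o + j) + (j + o)*(o + o) = 21*(j + o) + (j + o)*(2*o) = (21*j + 21*o) + 2*o*(j + o) = 21*j + 21*o + 2*o*(j + o))
-15116 - N(c(0, 0), 83) = -15116 - (2*83² + 21*0 + 21*83 + 2*0*83) = -15116 - (2*6889 + 0 + 1743 + 0) = -15116 - (13778 + 0 + 1743 + 0) = -15116 - 1*15521 = -15116 - 15521 = -30637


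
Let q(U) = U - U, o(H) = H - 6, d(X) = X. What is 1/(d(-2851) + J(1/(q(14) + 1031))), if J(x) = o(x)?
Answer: -1031/2945566 ≈ -0.00035002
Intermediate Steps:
o(H) = -6 + H
q(U) = 0
J(x) = -6 + x
1/(d(-2851) + J(1/(q(14) + 1031))) = 1/(-2851 + (-6 + 1/(0 + 1031))) = 1/(-2851 + (-6 + 1/1031)) = 1/(-2851 - 6185/1031) = 1/(-2945566/1031) = -1031/2945566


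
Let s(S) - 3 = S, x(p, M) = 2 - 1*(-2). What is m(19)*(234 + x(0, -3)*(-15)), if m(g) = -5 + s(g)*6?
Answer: 22098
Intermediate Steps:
x(p, M) = 4 (x(p, M) = 2 + 2 = 4)
s(S) = 3 + S
m(g) = 13 + 6*g (m(g) = -5 + (3 + g)*6 = -5 + (18 + 6*g) = 13 + 6*g)
m(19)*(234 + x(0, -3)*(-15)) = (13 + 6*19)*(234 + 4*(-15)) = (13 + 114)*(234 - 60) = 127*174 = 22098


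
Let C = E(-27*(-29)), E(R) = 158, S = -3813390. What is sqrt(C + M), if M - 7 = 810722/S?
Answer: sqrt(66564695667470)/635565 ≈ 12.837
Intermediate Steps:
C = 158
M = 12941504/1906695 (M = 7 + 810722/(-3813390) = 7 + 810722*(-1/3813390) = 7 - 405361/1906695 = 12941504/1906695 ≈ 6.7874)
sqrt(C + M) = sqrt(158 + 12941504/1906695) = sqrt(314199314/1906695) = sqrt(66564695667470)/635565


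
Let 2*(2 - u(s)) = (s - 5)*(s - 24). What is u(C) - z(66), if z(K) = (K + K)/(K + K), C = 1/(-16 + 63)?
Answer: -129650/2209 ≈ -58.692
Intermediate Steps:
C = 1/47 ≈ 0.021277
z(K) = 1 (z(K) = (2*K)/((2*K)) = (2*K)*(1/(2*K)) = 1)
u(s) = 2 - (-24 + s)*(-5 + s)/2 (u(s) = 2 - (s - 5)*(s - 24)/2 = 2 - (-5 + s)*(-24 + s)/2 = 2 - (-24 + s)*(-5 + s)/2)
u(C) - z(66) = (-58 - (1/47)**2/2 + (29/2)*(1/47)) - 1*1 = (-58 - 1/2*1/2209 + 29/94) - 1 = (-58 - 1/4418 + 29/94) - 1 = -127441/2209 - 1 = -129650/2209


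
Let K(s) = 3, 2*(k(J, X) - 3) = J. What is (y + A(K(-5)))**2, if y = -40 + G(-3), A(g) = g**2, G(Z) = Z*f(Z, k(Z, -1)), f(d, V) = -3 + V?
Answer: 2809/4 ≈ 702.25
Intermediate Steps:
k(J, X) = 3 + J/2
G(Z) = Z**2/2 (G(Z) = Z*(-3 + (3 + Z/2)) = Z*(Z/2) = Z**2/2)
y = -71/2 (y = -40 + (1/2)*(-3)**2 = -40 + (1/2)*9 = -40 + 9/2 = -71/2 ≈ -35.500)
(y + A(K(-5)))**2 = (-71/2 + 3**2)**2 = (-71/2 + 9)**2 = (-53/2)**2 = 2809/4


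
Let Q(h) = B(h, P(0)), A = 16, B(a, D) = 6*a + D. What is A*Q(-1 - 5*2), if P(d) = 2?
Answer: -1024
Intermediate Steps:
B(a, D) = D + 6*a
Q(h) = 2 + 6*h
A*Q(-1 - 5*2) = 16*(2 + 6*(-1 - 5*2)) = 16*(2 + 6*(-1 - 10)) = 16*(2 + 6*(-11)) = 16*(2 - 66) = 16*(-64) = -1024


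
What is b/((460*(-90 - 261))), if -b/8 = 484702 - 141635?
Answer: 686134/40365 ≈ 16.998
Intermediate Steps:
b = -2744536 (b = -8*(484702 - 141635) = -8*343067 = -2744536)
b/((460*(-90 - 261))) = -2744536*1/(460*(-90 - 261)) = -2744536/(460*(-351)) = -2744536/(-161460) = -2744536*(-1/161460) = 686134/40365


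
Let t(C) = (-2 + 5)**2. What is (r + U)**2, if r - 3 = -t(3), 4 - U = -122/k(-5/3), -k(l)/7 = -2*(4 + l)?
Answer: 7225/2401 ≈ 3.0092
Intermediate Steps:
t(C) = 9 (t(C) = 3**2 = 9)
k(l) = 56 + 14*l (k(l) = -(-14)*(4 + l) = -7*(-8 - 2*l) = 56 + 14*l)
U = 379/49 (U = 4 - (-122)/(56 + 14*(-5/3)) = 4 - (-122)/(56 - 70/3) = 4 - (-122)/98/3 = 4 - (-122)*3/98 = 4 - 1*(-183/49) = 4 + 183/49 = 379/49 ≈ 7.7347)
r = -6 (r = 3 - 1*9 = 3 - 9 = -6)
(r + U)**2 = (-6 + 379/49)**2 = (85/49)**2 = 7225/2401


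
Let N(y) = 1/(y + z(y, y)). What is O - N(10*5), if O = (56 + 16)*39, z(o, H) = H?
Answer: 280799/100 ≈ 2808.0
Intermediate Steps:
N(y) = 1/(2*y) (N(y) = 1/(y + y) = 1/(2*y))
O = 2808 (O = 72*39 = 2808)
O - N(10*5) = 2808 - 1/(2*(10*5)) = 2808 - 1/(2*50) = 2808 - 1*1/100 = 2808 - 1/100 = 280799/100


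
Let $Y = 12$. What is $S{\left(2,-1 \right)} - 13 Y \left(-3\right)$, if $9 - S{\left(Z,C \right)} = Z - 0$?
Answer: $3276$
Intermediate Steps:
$S{\left(Z,C \right)} = 9 - Z$ ($S{\left(Z,C \right)} = 9 - \left(Z - 0\right) = 9 - \left(Z + 0\right) = 9 - Z$)
$S{\left(2,-1 \right)} - 13 Y \left(-3\right) = \left(9 - 2\right) \left(-13\right) 12 \left(-3\right) = \left(9 - 2\right) \left(\left(-156\right) \left(-3\right)\right) = 7 \cdot 468 = 3276$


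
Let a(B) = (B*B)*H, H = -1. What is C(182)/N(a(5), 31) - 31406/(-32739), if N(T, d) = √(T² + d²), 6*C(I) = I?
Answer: 31406/32739 + 7*√1586/366 ≈ 1.7210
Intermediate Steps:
C(I) = I/6
a(B) = -B² (a(B) = (B*B)*(-1) = B²*(-1) = -B²)
C(182)/N(a(5), 31) - 31406/(-32739) = ((⅙)*182)/(√((-1*5²)² + 31²)) - 31406/(-32739) = 91/(3*(√((-1*25)² + 961))) - 31406*(-1/32739) = 91/(3*(√((-25)² + 961))) + 31406/32739 = 91/(3*(√(625 + 961))) + 31406/32739 = 91/(3*(√1586)) + 31406/32739 = 91*(√1586/1586)/3 + 31406/32739 = 7*√1586/366 + 31406/32739 = 31406/32739 + 7*√1586/366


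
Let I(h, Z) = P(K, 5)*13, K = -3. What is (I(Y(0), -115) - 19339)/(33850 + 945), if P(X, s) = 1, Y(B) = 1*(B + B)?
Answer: -19326/34795 ≈ -0.55542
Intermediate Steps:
Y(B) = 2*B (Y(B) = 1*(2*B) = 2*B)
I(h, Z) = 13 (I(h, Z) = 1*13 = 13)
(I(Y(0), -115) - 19339)/(33850 + 945) = (13 - 19339)/(33850 + 945) = -19326/34795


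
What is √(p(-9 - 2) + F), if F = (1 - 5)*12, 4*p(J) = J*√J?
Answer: √(-192 - 11*I*√11)/2 ≈ 0.65531 - 6.9591*I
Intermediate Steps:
p(J) = J^(3/2)/4 (p(J) = (J*√J)/4 = J^(3/2)/4)
F = -48 (F = -4*12 = -48)
√(p(-9 - 2) + F) = √((-9 - 2)^(3/2)/4 - 48) = √((-11)^(3/2)/4 - 48) = √((-11*I*√11)/4 - 48) = √(-11*I*√11/4 - 48) = √(-48 - 11*I*√11/4)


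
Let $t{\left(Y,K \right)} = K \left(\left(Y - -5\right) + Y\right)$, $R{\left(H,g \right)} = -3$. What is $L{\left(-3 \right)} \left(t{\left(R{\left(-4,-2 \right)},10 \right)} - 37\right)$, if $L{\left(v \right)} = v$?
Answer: $141$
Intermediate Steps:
$t{\left(Y,K \right)} = K \left(5 + 2 Y\right)$ ($t{\left(Y,K \right)} = K \left(\left(Y + 5\right) + Y\right) = K \left(\left(5 + Y\right) + Y\right) = K \left(5 + 2 Y\right)$)
$L{\left(-3 \right)} \left(t{\left(R{\left(-4,-2 \right)},10 \right)} - 37\right) = - 3 \left(10 \left(5 + 2 \left(-3\right)\right) - 37\right) = - 3 \left(10 \left(5 - 6\right) - 37\right) = - 3 \left(10 \left(-1\right) - 37\right) = - 3 \left(-10 - 37\right) = \left(-3\right) \left(-47\right) = 141$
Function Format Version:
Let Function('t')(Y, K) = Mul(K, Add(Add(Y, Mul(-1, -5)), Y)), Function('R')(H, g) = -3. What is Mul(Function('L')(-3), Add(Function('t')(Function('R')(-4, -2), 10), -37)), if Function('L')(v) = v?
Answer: 141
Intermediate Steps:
Function('t')(Y, K) = Mul(K, Add(5, Mul(2, Y))) (Function('t')(Y, K) = Mul(K, Add(Add(Y, 5), Y)) = Mul(K, Add(Add(5, Y), Y)) = Mul(K, Add(5, Mul(2, Y))))
Mul(Function('L')(-3), Add(Function('t')(Function('R')(-4, -2), 10), -37)) = Mul(-3, Add(Mul(10, Add(5, Mul(2, -3))), -37)) = Mul(-3, Add(Mul(10, Add(5, -6)), -37)) = Mul(-3, Add(Mul(10, -1), -37)) = Mul(-3, Add(-10, -37)) = Mul(-3, -47) = 141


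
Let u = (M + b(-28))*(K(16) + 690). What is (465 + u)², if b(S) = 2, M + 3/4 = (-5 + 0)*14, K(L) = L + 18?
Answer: 2431476100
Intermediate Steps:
K(L) = 18 + L
M = -283/4 (M = -¾ + (-5 + 0)*14 = -¾ - 5*14 = -¾ - 70 = -283/4 ≈ -70.750)
u = -49775 (u = (-283/4 + 2)*((18 + 16) + 690) = -275*(34 + 690)/4 = -275/4*724 = -49775)
(465 + u)² = (465 - 49775)² = (-49310)² = 2431476100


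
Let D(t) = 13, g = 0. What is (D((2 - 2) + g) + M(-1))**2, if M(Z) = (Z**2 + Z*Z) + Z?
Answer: 196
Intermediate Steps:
M(Z) = Z + 2*Z**2 (M(Z) = (Z**2 + Z**2) + Z = 2*Z**2 + Z = Z + 2*Z**2)
(D((2 - 2) + g) + M(-1))**2 = (13 - (1 + 2*(-1)))**2 = (13 - (1 - 2))**2 = (13 - 1*(-1))**2 = (13 + 1)**2 = 14**2 = 196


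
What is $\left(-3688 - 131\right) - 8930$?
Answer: $-12749$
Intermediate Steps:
$\left(-3688 - 131\right) - 8930 = -3819 - 8930 = -12749$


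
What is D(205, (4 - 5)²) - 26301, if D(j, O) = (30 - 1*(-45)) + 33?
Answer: -26193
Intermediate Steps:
D(j, O) = 108 (D(j, O) = (30 + 45) + 33 = 75 + 33 = 108)
D(205, (4 - 5)²) - 26301 = 108 - 26301 = -26193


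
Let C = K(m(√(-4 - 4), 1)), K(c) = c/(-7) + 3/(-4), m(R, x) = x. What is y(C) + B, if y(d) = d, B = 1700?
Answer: 47575/28 ≈ 1699.1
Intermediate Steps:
K(c) = -¾ - c/7 (K(c) = c*(-⅐) + 3*(-¼) = -c/7 - ¾ = -¾ - c/7)
C = -25/28 (C = -¾ - ⅐*1 = -¾ - ⅐ = -25/28 ≈ -0.89286)
y(C) + B = -25/28 + 1700 = 47575/28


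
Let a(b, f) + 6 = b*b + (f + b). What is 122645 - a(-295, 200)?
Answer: 35721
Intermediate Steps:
a(b, f) = -6 + b + f + b² (a(b, f) = -6 + (b*b + (f + b)) = -6 + (b² + (b + f)) = -6 + (b + f + b²) = -6 + b + f + b²)
122645 - a(-295, 200) = 122645 - (-6 - 295 + 200 + (-295)²) = 122645 - (-6 - 295 + 200 + 87025) = 122645 - 1*86924 = 122645 - 86924 = 35721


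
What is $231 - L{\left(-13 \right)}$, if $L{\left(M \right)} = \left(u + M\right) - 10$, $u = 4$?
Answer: $250$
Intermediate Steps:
$L{\left(M \right)} = -6 + M$ ($L{\left(M \right)} = \left(4 + M\right) - 10 = -6 + M$)
$231 - L{\left(-13 \right)} = 231 - \left(-6 - 13\right) = 231 - -19 = 231 + 19 = 250$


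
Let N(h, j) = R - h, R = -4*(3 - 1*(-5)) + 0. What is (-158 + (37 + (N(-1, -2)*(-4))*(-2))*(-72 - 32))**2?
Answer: 474629796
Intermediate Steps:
R = -32 (R = -4*(3 + 5) + 0 = -4*8 + 0 = -32 + 0 = -32)
N(h, j) = -32 - h
(-158 + (37 + (N(-1, -2)*(-4))*(-2))*(-72 - 32))**2 = (-158 + (37 + ((-32 - 1*(-1))*(-4))*(-2))*(-72 - 32))**2 = (-158 + (37 + ((-32 + 1)*(-4))*(-2))*(-104))**2 = (-158 + (37 - 31*(-4)*(-2))*(-104))**2 = (-158 + (37 + 124*(-2))*(-104))**2 = (-158 + (37 - 248)*(-104))**2 = (-158 - 211*(-104))**2 = (-158 + 21944)**2 = 21786**2 = 474629796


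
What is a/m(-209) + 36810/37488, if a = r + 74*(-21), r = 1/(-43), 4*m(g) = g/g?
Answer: -1669776611/268664 ≈ -6215.1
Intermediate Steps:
m(g) = ¼ (m(g) = (g/g)/4 = (¼)*1 = ¼)
r = -1/43 ≈ -0.023256
a = -66823/43 (a = -1/43 + 74*(-21) = -1/43 - 1554 = -66823/43 ≈ -1554.0)
a/m(-209) + 36810/37488 = -66823/(43*¼) + 36810/37488 = -66823/43*4 + 36810*(1/37488) = -267292/43 + 6135/6248 = -1669776611/268664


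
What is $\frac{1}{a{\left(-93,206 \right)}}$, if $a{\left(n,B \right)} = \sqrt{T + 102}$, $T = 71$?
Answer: $\frac{\sqrt{173}}{173} \approx 0.076029$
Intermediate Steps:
$a{\left(n,B \right)} = \sqrt{173}$ ($a{\left(n,B \right)} = \sqrt{71 + 102} = \sqrt{173}$)
$\frac{1}{a{\left(-93,206 \right)}} = \frac{1}{\sqrt{173}} = \frac{\sqrt{173}}{173}$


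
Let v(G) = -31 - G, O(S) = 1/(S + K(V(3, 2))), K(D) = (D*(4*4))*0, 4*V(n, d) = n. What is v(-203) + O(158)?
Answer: 27177/158 ≈ 172.01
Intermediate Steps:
V(n, d) = n/4
K(D) = 0 (K(D) = (D*16)*0 = (16*D)*0 = 0)
O(S) = 1/S (O(S) = 1/(S + 0) = 1/S)
v(-203) + O(158) = (-31 - 1*(-203)) + 1/158 = (-31 + 203) + 1/158 = 172 + 1/158 = 27177/158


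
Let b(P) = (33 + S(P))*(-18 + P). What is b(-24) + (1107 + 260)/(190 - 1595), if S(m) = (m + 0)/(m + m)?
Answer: -1978202/1405 ≈ -1408.0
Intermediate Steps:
S(m) = ½ (S(m) = m/((2*m)) = m*(1/(2*m)) = ½)
b(P) = -603 + 67*P/2 (b(P) = (33 + ½)*(-18 + P) = 67*(-18 + P)/2 = -603 + 67*P/2)
b(-24) + (1107 + 260)/(190 - 1595) = (-603 + (67/2)*(-24)) + (1107 + 260)/(190 - 1595) = (-603 - 804) + 1367/(-1405) = -1407 + 1367*(-1/1405) = -1407 - 1367/1405 = -1978202/1405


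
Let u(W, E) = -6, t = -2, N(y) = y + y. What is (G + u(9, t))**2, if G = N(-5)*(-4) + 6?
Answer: 1600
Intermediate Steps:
N(y) = 2*y
G = 46 (G = (2*(-5))*(-4) + 6 = -10*(-4) + 6 = 40 + 6 = 46)
(G + u(9, t))**2 = (46 - 6)**2 = 40**2 = 1600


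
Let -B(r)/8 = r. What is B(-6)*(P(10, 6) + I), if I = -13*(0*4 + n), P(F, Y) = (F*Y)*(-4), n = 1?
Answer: -12144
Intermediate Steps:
B(r) = -8*r
P(F, Y) = -4*F*Y
I = -13 (I = -13*(0*4 + 1) = -13*(0 + 1) = -13*1 = -13)
B(-6)*(P(10, 6) + I) = (-8*(-6))*(-4*10*6 - 13) = 48*(-240 - 13) = 48*(-253) = -12144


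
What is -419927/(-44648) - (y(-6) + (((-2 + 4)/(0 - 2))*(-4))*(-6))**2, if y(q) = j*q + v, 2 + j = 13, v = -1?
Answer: -369310161/44648 ≈ -8271.6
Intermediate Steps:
j = 11 (j = -2 + 13 = 11)
y(q) = -1 + 11*q (y(q) = 11*q - 1 = -1 + 11*q)
-419927/(-44648) - (y(-6) + (((-2 + 4)/(0 - 2))*(-4))*(-6))**2 = -419927/(-44648) - ((-1 + 11*(-6)) + (((-2 + 4)/(0 - 2))*(-4))*(-6))**2 = -419927*(-1/44648) - ((-1 - 66) + ((2/(-2))*(-4))*(-6))**2 = 419927/44648 - (-67 + ((2*(-1/2))*(-4))*(-6))**2 = 419927/44648 - (-67 - 1*(-4)*(-6))**2 = 419927/44648 - (-67 + 4*(-6))**2 = 419927/44648 - (-67 - 24)**2 = 419927/44648 - 1*(-91)**2 = 419927/44648 - 1*8281 = 419927/44648 - 8281 = -369310161/44648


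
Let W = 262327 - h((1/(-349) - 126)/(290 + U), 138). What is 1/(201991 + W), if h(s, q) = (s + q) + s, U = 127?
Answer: 145533/67553595890 ≈ 2.1543e-6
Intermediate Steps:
h(s, q) = q + 2*s (h(s, q) = (q + s) + s = q + 2*s)
W = 38157239687/145533 (W = 262327 - (138 + 2*((1/(-349) - 126)/(290 + 127))) = 262327 - (138 + 2*((-1/349 - 126)/417)) = 262327 - (138 + 2*(-43975/349*1/417)) = 262327 - (138 + 2*(-43975/145533)) = 262327 - (138 - 87950/145533) = 262327 - 1*19995604/145533 = 262327 - 19995604/145533 = 38157239687/145533 ≈ 2.6219e+5)
1/(201991 + W) = 1/(201991 + 38157239687/145533) = 1/(67553595890/145533) = 145533/67553595890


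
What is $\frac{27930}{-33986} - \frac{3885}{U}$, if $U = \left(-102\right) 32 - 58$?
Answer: $\frac{19626075}{56450746} \approx 0.34767$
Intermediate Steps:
$U = -3322$ ($U = -3264 - 58 = -3322$)
$\frac{27930}{-33986} - \frac{3885}{U} = \frac{27930}{-33986} - \frac{3885}{-3322} = 27930 \left(- \frac{1}{33986}\right) - - \frac{3885}{3322} = - \frac{13965}{16993} + \frac{3885}{3322} = \frac{19626075}{56450746}$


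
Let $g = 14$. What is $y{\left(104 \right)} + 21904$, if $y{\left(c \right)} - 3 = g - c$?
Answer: $21817$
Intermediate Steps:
$y{\left(c \right)} = 17 - c$ ($y{\left(c \right)} = 3 - \left(-14 + c\right) = 17 - c$)
$y{\left(104 \right)} + 21904 = \left(17 - 104\right) + 21904 = -87 + 21904 = 21817$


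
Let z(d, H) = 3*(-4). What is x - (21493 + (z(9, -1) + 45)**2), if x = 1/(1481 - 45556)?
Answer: -995301651/44075 ≈ -22582.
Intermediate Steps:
z(d, H) = -12
x = -1/44075 (x = 1/(-44075) = -1/44075 ≈ -2.2689e-5)
x - (21493 + (z(9, -1) + 45)**2) = -1/44075 - (21493 + (-12 + 45)**2) = -1/44075 - (21493 + 33**2) = -1/44075 - (21493 + 1089) = -1/44075 - 1*22582 = -1/44075 - 22582 = -995301651/44075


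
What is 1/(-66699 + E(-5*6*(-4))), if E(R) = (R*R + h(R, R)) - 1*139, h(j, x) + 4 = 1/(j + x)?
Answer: -240/12586079 ≈ -1.9069e-5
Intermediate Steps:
h(j, x) = -4 + 1/(j + x)
E(R) = -139 + R**2 + (1 - 8*R)/(2*R) (E(R) = (R*R + (1 - 4*R - 4*R)/(R + R)) - 1*139 = (R**2 + (1 - 8*R)/((2*R))) - 139 = (R**2 + (1/(2*R))*(1 - 8*R)) - 139 = (R**2 + (1 - 8*R)/(2*R)) - 139 = -139 + R**2 + (1 - 8*R)/(2*R))
1/(-66699 + E(-5*6*(-4))) = 1/(-66699 + (-143 + (-5*6*(-4))**2 + 1/(2*((-5*6*(-4)))))) = 1/(-66699 + (-143 + (-30*(-4))**2 + 1/(2*((-30*(-4)))))) = 1/(-66699 + (-143 + 120**2 + (1/2)/120)) = 1/(-66699 + (-143 + 14400 + (1/2)*(1/120))) = 1/(-66699 + (-143 + 14400 + 1/240)) = 1/(-66699 + 3421681/240) = 1/(-12586079/240) = -240/12586079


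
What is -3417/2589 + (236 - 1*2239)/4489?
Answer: -6841560/3874007 ≈ -1.7660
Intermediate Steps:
-3417/2589 + (236 - 1*2239)/4489 = -3417*1/2589 + (236 - 2239)*(1/4489) = -1139/863 - 2003*1/4489 = -1139/863 - 2003/4489 = -6841560/3874007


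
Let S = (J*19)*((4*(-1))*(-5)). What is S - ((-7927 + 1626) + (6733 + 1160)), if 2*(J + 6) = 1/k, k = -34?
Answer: -65919/17 ≈ -3877.6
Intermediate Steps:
J = -409/68 (J = -6 + (½)/(-34) = -6 + (½)*(-1/34) = -6 - 1/68 = -409/68 ≈ -6.0147)
S = -38855/17 (S = (-409/68*19)*((4*(-1))*(-5)) = -(-7771)*(-5)/17 = -7771/68*20 = -38855/17 ≈ -2285.6)
S - ((-7927 + 1626) + (6733 + 1160)) = -38855/17 - ((-7927 + 1626) + (6733 + 1160)) = -38855/17 - (-6301 + 7893) = -38855/17 - 1*1592 = -38855/17 - 1592 = -65919/17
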